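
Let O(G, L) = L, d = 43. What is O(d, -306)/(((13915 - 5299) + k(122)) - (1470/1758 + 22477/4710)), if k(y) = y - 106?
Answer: -422289180/11904679249 ≈ -0.035473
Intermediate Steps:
k(y) = -106 + y
O(d, -306)/(((13915 - 5299) + k(122)) - (1470/1758 + 22477/4710)) = -306/(((13915 - 5299) + (-106 + 122)) - (1470/1758 + 22477/4710)) = -306/((8616 + 16) - (1470*(1/1758) + 22477*(1/4710))) = -306/(8632 - (245/293 + 22477/4710)) = -306/(8632 - 1*7739711/1380030) = -306/(8632 - 7739711/1380030) = -306/11904679249/1380030 = -306*1380030/11904679249 = -422289180/11904679249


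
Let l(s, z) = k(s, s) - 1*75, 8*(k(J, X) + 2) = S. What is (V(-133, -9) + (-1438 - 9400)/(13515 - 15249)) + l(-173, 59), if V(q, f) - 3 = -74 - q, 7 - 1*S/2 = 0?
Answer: -24275/3468 ≈ -6.9997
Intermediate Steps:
S = 14 (S = 14 - 2*0 = 14 + 0 = 14)
k(J, X) = -¼ (k(J, X) = -2 + (⅛)*14 = -2 + 7/4 = -¼)
V(q, f) = -71 - q (V(q, f) = 3 + (-74 - q) = -71 - q)
l(s, z) = -301/4 (l(s, z) = -¼ - 1*75 = -¼ - 75 = -301/4)
(V(-133, -9) + (-1438 - 9400)/(13515 - 15249)) + l(-173, 59) = ((-71 - 1*(-133)) + (-1438 - 9400)/(13515 - 15249)) - 301/4 = ((-71 + 133) - 10838/(-1734)) - 301/4 = (62 - 10838*(-1/1734)) - 301/4 = (62 + 5419/867) - 301/4 = 59173/867 - 301/4 = -24275/3468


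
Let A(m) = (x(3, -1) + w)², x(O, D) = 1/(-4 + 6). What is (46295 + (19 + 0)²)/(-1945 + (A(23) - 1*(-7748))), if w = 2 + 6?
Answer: 186624/23501 ≈ 7.9411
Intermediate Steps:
x(O, D) = ½ (x(O, D) = 1/2 = ½)
w = 8
A(m) = 289/4 (A(m) = (½ + 8)² = (17/2)² = 289/4)
(46295 + (19 + 0)²)/(-1945 + (A(23) - 1*(-7748))) = (46295 + (19 + 0)²)/(-1945 + (289/4 - 1*(-7748))) = (46295 + 19²)/(-1945 + (289/4 + 7748)) = (46295 + 361)/(-1945 + 31281/4) = 46656/(23501/4) = 46656*(4/23501) = 186624/23501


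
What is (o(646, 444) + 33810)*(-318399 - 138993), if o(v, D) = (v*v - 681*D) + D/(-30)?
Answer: -340178896512/5 ≈ -6.8036e+10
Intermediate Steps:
o(v, D) = v² - 20431*D/30 (o(v, D) = (v² - 681*D) + D*(-1/30) = (v² - 681*D) - D/30 = v² - 20431*D/30)
(o(646, 444) + 33810)*(-318399 - 138993) = ((646² - 20431/30*444) + 33810)*(-318399 - 138993) = ((417316 - 1511894/5) + 33810)*(-457392) = (574686/5 + 33810)*(-457392) = (743736/5)*(-457392) = -340178896512/5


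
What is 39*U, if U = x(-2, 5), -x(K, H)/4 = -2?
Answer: 312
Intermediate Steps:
x(K, H) = 8 (x(K, H) = -4*(-2) = 8)
U = 8
39*U = 39*8 = 312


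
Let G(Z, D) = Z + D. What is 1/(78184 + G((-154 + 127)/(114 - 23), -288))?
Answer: 91/7088509 ≈ 1.2838e-5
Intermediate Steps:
G(Z, D) = D + Z
1/(78184 + G((-154 + 127)/(114 - 23), -288)) = 1/(78184 + (-288 + (-154 + 127)/(114 - 23))) = 1/(78184 + (-288 - 27/91)) = 1/(78184 - 26235/91) = 1/(7088509/91) = 91/7088509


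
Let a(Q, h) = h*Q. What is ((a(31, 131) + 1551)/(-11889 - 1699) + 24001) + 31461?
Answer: 188403011/3397 ≈ 55462.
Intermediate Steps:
a(Q, h) = Q*h
((a(31, 131) + 1551)/(-11889 - 1699) + 24001) + 31461 = ((31*131 + 1551)/(-11889 - 1699) + 24001) + 31461 = ((4061 + 1551)/(-13588) + 24001) + 31461 = (5612*(-1/13588) + 24001) + 31461 = (-1403/3397 + 24001) + 31461 = 81529994/3397 + 31461 = 188403011/3397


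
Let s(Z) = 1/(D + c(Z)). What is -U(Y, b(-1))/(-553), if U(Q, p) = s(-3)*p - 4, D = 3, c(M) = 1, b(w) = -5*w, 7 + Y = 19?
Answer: -11/2212 ≈ -0.0049729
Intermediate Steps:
Y = 12 (Y = -7 + 19 = 12)
s(Z) = ¼ (s(Z) = 1/(3 + 1) = 1/4 = ¼)
U(Q, p) = -4 + p/4 (U(Q, p) = p/4 - 4 = -4 + p/4)
-U(Y, b(-1))/(-553) = -(-4 + (-5*(-1))/4)/(-553) = -(-4 + (¼)*5)*(-1)/553 = -(-4 + 5/4)*(-1)/553 = -(-11)*(-1)/(4*553) = -1*11/2212 = -11/2212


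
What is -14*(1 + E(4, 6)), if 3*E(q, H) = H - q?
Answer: -70/3 ≈ -23.333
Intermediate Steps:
E(q, H) = -q/3 + H/3 (E(q, H) = (H - q)/3 = -q/3 + H/3)
-14*(1 + E(4, 6)) = -14*(1 + (-⅓*4 + (⅓)*6)) = -14*(1 + (-4/3 + 2)) = -14*(1 + ⅔) = -14*5/3 = -70/3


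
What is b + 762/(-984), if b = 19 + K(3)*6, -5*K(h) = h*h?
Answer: 6089/820 ≈ 7.4256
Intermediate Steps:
K(h) = -h²/5 (K(h) = -h*h/5 = -h²/5)
b = 41/5 (b = 19 - ⅕*3²*6 = 19 - ⅕*9*6 = 19 - 9/5*6 = 19 - 54/5 = 41/5 ≈ 8.2000)
b + 762/(-984) = 41/5 + 762/(-984) = 41/5 + 762*(-1/984) = 41/5 - 127/164 = 6089/820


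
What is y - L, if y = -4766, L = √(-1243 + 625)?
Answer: -4766 - I*√618 ≈ -4766.0 - 24.86*I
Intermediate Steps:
L = I*√618 (L = √(-618) = I*√618 ≈ 24.86*I)
y - L = -4766 - I*√618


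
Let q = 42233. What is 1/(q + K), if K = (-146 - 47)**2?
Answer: 1/79482 ≈ 1.2581e-5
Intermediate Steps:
K = 37249 (K = (-193)**2 = 37249)
1/(q + K) = 1/(42233 + 37249) = 1/79482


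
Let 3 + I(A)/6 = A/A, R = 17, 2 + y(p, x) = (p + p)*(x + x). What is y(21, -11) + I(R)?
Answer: -938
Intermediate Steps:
y(p, x) = -2 + 4*p*x (y(p, x) = -2 + (p + p)*(x + x) = -2 + (2*p)*(2*x) = -2 + 4*p*x)
I(A) = -12 (I(A) = -18 + 6*(A/A) = -18 + 6*1 = -18 + 6 = -12)
y(21, -11) + I(R) = (-2 + 4*21*(-11)) - 12 = (-2 - 924) - 12 = -926 - 12 = -938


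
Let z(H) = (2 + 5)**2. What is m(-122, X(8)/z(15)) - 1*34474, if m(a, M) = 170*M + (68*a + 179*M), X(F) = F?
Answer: -2092938/49 ≈ -42713.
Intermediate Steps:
z(H) = 49 (z(H) = 7**2 = 49)
m(a, M) = 68*a + 349*M
m(-122, X(8)/z(15)) - 1*34474 = (68*(-122) + 349*(8/49)) - 1*34474 = (-8296 + 349*(8*(1/49))) - 34474 = (-8296 + 349*(8/49)) - 34474 = (-8296 + 2792/49) - 34474 = -403712/49 - 34474 = -2092938/49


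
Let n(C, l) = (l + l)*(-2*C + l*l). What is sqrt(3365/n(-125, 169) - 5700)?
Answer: I*sqrt(3198439867859170)/749086 ≈ 75.498*I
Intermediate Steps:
n(C, l) = 2*l*(l**2 - 2*C) (n(C, l) = (2*l)*(-2*C + l**2) = (2*l)*(l**2 - 2*C) = 2*l*(l**2 - 2*C))
sqrt(3365/n(-125, 169) - 5700) = sqrt(3365/((2*169*(169**2 - 2*(-125)))) - 5700) = sqrt(3365/((2*169*(28561 + 250))) - 5700) = sqrt(3365/((2*169*28811)) - 5700) = sqrt(3365/9738118 - 5700) = sqrt(-55507269235/9738118) = I*sqrt(3198439867859170)/749086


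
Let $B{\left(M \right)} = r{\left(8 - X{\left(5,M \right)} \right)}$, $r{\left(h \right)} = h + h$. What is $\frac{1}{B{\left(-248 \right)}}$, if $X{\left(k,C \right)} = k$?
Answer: $\frac{1}{6} \approx 0.16667$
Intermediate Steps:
$r{\left(h \right)} = 2 h$
$B{\left(M \right)} = 6$ ($B{\left(M \right)} = 2 \left(8 - 5\right) = 2 \cdot 3 = 6$)
$\frac{1}{B{\left(-248 \right)}} = \frac{1}{6}$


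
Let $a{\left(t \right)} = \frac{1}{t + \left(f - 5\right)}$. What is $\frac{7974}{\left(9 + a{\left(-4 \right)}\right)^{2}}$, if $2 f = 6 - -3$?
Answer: $\frac{645894}{6241} \approx 103.49$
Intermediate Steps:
$f = \frac{9}{2}$ ($f = \frac{6 - -3}{2} = \frac{6 + 3}{2} = \frac{1}{2} \cdot 9 = \frac{9}{2} \approx 4.5$)
$a{\left(t \right)} = \frac{1}{- \frac{1}{2} + t}$ ($a{\left(t \right)} = \frac{1}{t + \left(\frac{9}{2} - 5\right)} = \frac{1}{t - \frac{1}{2}} = \frac{1}{- \frac{1}{2} + t}$)
$\frac{7974}{\left(9 + a{\left(-4 \right)}\right)^{2}} = \frac{7974}{\left(9 + \frac{2}{-1 + 2 \left(-4\right)}\right)^{2}} = \frac{7974}{\left(9 + \frac{2}{-1 - 8}\right)^{2}} = \frac{7974}{\left(9 + \frac{2}{-9}\right)^{2}} = \frac{7974}{\left(9 + 2 \left(- \frac{1}{9}\right)\right)^{2}} = \frac{7974}{\left(9 - \frac{2}{9}\right)^{2}} = \frac{7974}{\left(\frac{79}{9}\right)^{2}} = \frac{7974}{\frac{6241}{81}} = 7974 \cdot \frac{81}{6241} = \frac{645894}{6241}$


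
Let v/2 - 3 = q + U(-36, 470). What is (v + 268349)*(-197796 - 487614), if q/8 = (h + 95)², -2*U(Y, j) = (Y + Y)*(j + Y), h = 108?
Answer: -657271863270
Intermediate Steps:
U(Y, j) = -Y*(Y + j) (U(Y, j) = -(Y + Y)*(j + Y)/2 = -2*Y*(Y + j)/2 = -Y*(Y + j))
q = 329672 (q = 8*(108 + 95)² = 8*203² = 8*41209 = 329672)
v = 690598 (v = 6 + 2*(329672 - 1*(-36)*(-36 + 470)) = 6 + 2*(329672 - 1*(-36)*434) = 6 + 2*(329672 + 15624) = 6 + 2*345296 = 6 + 690592 = 690598)
(v + 268349)*(-197796 - 487614) = (690598 + 268349)*(-197796 - 487614) = 958947*(-685410) = -657271863270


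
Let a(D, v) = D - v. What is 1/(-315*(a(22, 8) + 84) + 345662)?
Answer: 1/314792 ≈ 3.1767e-6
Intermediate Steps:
1/(-315*(a(22, 8) + 84) + 345662) = 1/(-315*((22 - 1*8) + 84) + 345662) = 1/(-315*((22 - 8) + 84) + 345662) = 1/(-315*(14 + 84) + 345662) = 1/(-315*98 + 345662) = 1/(-30870 + 345662) = 1/314792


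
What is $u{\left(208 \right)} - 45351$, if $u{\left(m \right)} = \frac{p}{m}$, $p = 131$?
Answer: $- \frac{9432877}{208} \approx -45350.0$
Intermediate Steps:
$u{\left(m \right)} = \frac{131}{m}$
$u{\left(208 \right)} - 45351 = \frac{131}{208} - 45351 = - \frac{9432877}{208}$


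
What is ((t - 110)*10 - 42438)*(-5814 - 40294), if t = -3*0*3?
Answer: 2007450104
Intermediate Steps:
t = 0 (t = 0*3 = 0)
((t - 110)*10 - 42438)*(-5814 - 40294) = ((0 - 110)*10 - 42438)*(-5814 - 40294) = (-110*10 - 42438)*(-46108) = (-1100 - 42438)*(-46108) = -43538*(-46108) = 2007450104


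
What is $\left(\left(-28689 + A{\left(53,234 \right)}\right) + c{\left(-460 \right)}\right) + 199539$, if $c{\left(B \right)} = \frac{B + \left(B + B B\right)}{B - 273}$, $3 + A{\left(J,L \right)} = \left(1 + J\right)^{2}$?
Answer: $\frac{127157599}{733} \approx 1.7348 \cdot 10^{5}$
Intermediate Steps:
$A{\left(J,L \right)} = -3 + \left(1 + J\right)^{2}$
$c{\left(B \right)} = \frac{B^{2} + 2 B}{-273 + B}$ ($c{\left(B \right)} = \frac{B + \left(B + B^{2}\right)}{-273 + B} = \frac{B^{2} + 2 B}{-273 + B}$)
$\left(\left(-28689 + A{\left(53,234 \right)}\right) + c{\left(-460 \right)}\right) + 199539 = \left(\left(-28689 - \left(3 - \left(1 + 53\right)^{2}\right)\right) - \frac{460 \left(2 - 460\right)}{-273 - 460}\right) + 199539 = \left(\left(-28689 - \left(3 - 54^{2}\right)\right) - 460 \frac{1}{-733} \left(-458\right)\right) + 199539 = \left(\left(-28689 + \left(-3 + 2916\right)\right) - \left(- \frac{460}{733}\right) \left(-458\right)\right) + 199539 = \left(\left(-28689 + 2913\right) - \frac{210680}{733}\right) + 199539 = \left(-25776 - \frac{210680}{733}\right) + 199539 = - \frac{19104488}{733} + 199539 = \frac{127157599}{733}$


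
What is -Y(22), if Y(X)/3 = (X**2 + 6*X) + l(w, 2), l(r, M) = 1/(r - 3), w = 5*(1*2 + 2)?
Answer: -31419/17 ≈ -1848.2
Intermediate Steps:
w = 20 (w = 5*(2 + 2) = 5*4 = 20)
l(r, M) = 1/(-3 + r)
Y(X) = 3/17 + 3*X**2 + 18*X (Y(X) = 3*((X**2 + 6*X) + 1/(-3 + 20)) = 3*((X**2 + 6*X) + 1/17) = 3*(1/17 + X**2 + 6*X) = 3/17 + 3*X**2 + 18*X)
-Y(22) = -(3/17 + 3*22**2 + 18*22) = -(3/17 + 3*484 + 396) = -(3/17 + 1452 + 396) = -1*31419/17 = -31419/17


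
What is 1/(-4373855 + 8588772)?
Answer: 1/4214917 ≈ 2.3725e-7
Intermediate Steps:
1/(-4373855 + 8588772) = 1/4214917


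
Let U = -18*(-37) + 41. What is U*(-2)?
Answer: -1414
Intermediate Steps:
U = 707 (U = 666 + 41 = 707)
U*(-2) = 707*(-2) = -1414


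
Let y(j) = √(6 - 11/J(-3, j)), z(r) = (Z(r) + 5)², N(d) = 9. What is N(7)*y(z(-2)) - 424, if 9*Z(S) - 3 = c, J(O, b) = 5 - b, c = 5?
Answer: -424 + 9*√9204315/1202 ≈ -401.28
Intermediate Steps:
Z(S) = 8/9 (Z(S) = ⅓ + (⅑)*5 = ⅓ + 5/9 = 8/9)
z(r) = 2809/81 (z(r) = (8/9 + 5)² = (53/9)² = 2809/81)
y(j) = √(6 - 11/(5 - j))
N(7)*y(z(-2)) - 424 = 9*√((-19 + 6*(2809/81))/(-5 + 2809/81)) - 424 = 9*√((-19 + 5618/27)/(2404/81)) - 424 = 9*√((81/2404)*(5105/27)) - 424 = 9*√(15315/2404) - 424 = 9*(√9204315/1202) - 424 = 9*√9204315/1202 - 424 = -424 + 9*√9204315/1202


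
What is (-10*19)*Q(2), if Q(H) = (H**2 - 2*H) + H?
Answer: -380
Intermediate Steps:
Q(H) = H**2 - H
(-10*19)*Q(2) = (-10*19)*(2*(-1 + 2)) = -380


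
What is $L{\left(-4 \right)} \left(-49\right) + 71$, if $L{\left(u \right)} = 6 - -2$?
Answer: $-321$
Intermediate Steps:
$L{\left(u \right)} = 8$ ($L{\left(u \right)} = 6 + 2 = 8$)
$L{\left(-4 \right)} \left(-49\right) + 71 = 8 \left(-49\right) + 71 = -392 + 71 = -321$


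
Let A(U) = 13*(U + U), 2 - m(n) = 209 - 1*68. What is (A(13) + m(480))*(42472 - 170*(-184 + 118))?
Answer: 10684708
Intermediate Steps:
m(n) = -139 (m(n) = 2 - (209 - 1*68) = 2 - (209 - 68) = 2 - 1*141 = 2 - 141 = -139)
A(U) = 26*U (A(U) = 13*(2*U) = 26*U)
(A(13) + m(480))*(42472 - 170*(-184 + 118)) = (26*13 - 139)*(42472 - 170*(-184 + 118)) = (338 - 139)*(42472 - 170*(-66)) = 199*(42472 + 11220) = 199*53692 = 10684708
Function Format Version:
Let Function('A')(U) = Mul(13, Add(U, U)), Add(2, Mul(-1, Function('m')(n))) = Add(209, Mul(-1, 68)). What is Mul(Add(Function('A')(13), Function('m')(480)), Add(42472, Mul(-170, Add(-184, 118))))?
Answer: 10684708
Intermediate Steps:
Function('m')(n) = -139 (Function('m')(n) = Add(2, Mul(-1, Add(209, Mul(-1, 68)))) = Add(2, Mul(-1, Add(209, -68))) = Add(2, Mul(-1, 141)) = Add(2, -141) = -139)
Function('A')(U) = Mul(26, U) (Function('A')(U) = Mul(13, Mul(2, U)) = Mul(26, U))
Mul(Add(Function('A')(13), Function('m')(480)), Add(42472, Mul(-170, Add(-184, 118)))) = Mul(Add(Mul(26, 13), -139), Add(42472, Mul(-170, Add(-184, 118)))) = Mul(Add(338, -139), Add(42472, Mul(-170, -66))) = Mul(199, Add(42472, 11220)) = Mul(199, 53692) = 10684708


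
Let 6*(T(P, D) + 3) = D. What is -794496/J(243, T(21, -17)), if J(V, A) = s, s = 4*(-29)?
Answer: 198624/29 ≈ 6849.1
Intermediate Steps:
T(P, D) = -3 + D/6
s = -116
J(V, A) = -116
-794496/J(243, T(21, -17)) = -794496/(-116) = -794496*(-1/116) = 198624/29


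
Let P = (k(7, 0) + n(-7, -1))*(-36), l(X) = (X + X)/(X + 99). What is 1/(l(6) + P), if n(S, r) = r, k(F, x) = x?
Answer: 35/1264 ≈ 0.027690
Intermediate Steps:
l(X) = 2*X/(99 + X) (l(X) = (2*X)/(99 + X) = 2*X/(99 + X))
P = 36 (P = (0 - 1)*(-36) = -1*(-36) = 36)
1/(l(6) + P) = 1/(2*6/(99 + 6) + 36) = 1/(2*6/105 + 36) = 1/(2*6*(1/105) + 36) = 1/(4/35 + 36) = 1/(1264/35) = 35/1264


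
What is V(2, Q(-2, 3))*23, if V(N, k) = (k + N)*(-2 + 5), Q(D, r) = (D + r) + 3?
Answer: 414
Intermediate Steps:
Q(D, r) = 3 + D + r
V(N, k) = 3*N + 3*k (V(N, k) = (N + k)*3 = 3*N + 3*k)
V(2, Q(-2, 3))*23 = (3*2 + 3*(3 - 2 + 3))*23 = (6 + 3*4)*23 = (6 + 12)*23 = 18*23 = 414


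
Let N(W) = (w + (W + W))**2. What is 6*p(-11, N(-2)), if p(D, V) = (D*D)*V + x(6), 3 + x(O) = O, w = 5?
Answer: 744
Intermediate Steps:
x(O) = -3 + O
N(W) = (5 + 2*W)**2 (N(W) = (5 + (W + W))**2 = (5 + 2*W)**2)
p(D, V) = 3 + V*D**2 (p(D, V) = (D*D)*V + (-3 + 6) = D**2*V + 3 = V*D**2 + 3 = 3 + V*D**2)
6*p(-11, N(-2)) = 6*(3 + (5 + 2*(-2))**2*(-11)**2) = 6*(3 + (5 - 4)**2*121) = 6*(3 + 1**2*121) = 6*(3 + 1*121) = 6*(3 + 121) = 6*124 = 744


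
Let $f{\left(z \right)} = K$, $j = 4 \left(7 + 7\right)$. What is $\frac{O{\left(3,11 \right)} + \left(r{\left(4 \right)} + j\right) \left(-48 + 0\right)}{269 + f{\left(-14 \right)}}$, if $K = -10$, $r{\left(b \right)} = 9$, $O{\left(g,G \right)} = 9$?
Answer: $- \frac{3111}{259} \approx -12.012$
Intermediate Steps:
$j = 56$ ($j = 4 \cdot 14 = 56$)
$f{\left(z \right)} = -10$
$\frac{O{\left(3,11 \right)} + \left(r{\left(4 \right)} + j\right) \left(-48 + 0\right)}{269 + f{\left(-14 \right)}} = \frac{9 + \left(9 + 56\right) \left(-48 + 0\right)}{269 - 10} = \frac{9 + 65 \left(-48\right)}{259} = \left(9 - 3120\right) \frac{1}{259} = \left(-3111\right) \frac{1}{259} = - \frac{3111}{259}$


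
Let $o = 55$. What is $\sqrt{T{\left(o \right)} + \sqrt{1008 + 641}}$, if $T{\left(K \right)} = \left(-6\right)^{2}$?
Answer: $\sqrt{36 + \sqrt{1649}} \approx 8.7526$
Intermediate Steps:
$T{\left(K \right)} = 36$
$\sqrt{T{\left(o \right)} + \sqrt{1008 + 641}} = \sqrt{36 + \sqrt{1008 + 641}} = \sqrt{36 + \sqrt{1649}}$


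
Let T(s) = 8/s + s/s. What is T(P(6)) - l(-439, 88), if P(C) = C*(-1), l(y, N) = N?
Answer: -265/3 ≈ -88.333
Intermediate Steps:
P(C) = -C
T(s) = 1 + 8/s (T(s) = 8/s + 1 = 1 + 8/s)
T(P(6)) - l(-439, 88) = (8 - 1*6)/((-1*6)) - 1*88 = (8 - 6)/(-6) - 88 = -⅙*2 - 88 = -⅓ - 88 = -265/3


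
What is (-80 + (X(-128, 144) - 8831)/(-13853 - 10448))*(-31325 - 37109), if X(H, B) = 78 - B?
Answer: 132432313422/24301 ≈ 5.4497e+6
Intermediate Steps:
(-80 + (X(-128, 144) - 8831)/(-13853 - 10448))*(-31325 - 37109) = (-80 + ((78 - 1*144) - 8831)/(-13853 - 10448))*(-31325 - 37109) = (-80 + ((78 - 144) - 8831)/(-24301))*(-68434) = (-80 + (-66 - 8831)*(-1/24301))*(-68434) = (-80 - 8897*(-1/24301))*(-68434) = (-80 + 8897/24301)*(-68434) = -1935183/24301*(-68434) = 132432313422/24301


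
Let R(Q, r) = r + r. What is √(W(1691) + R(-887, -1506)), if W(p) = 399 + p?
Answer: I*√922 ≈ 30.364*I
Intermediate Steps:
R(Q, r) = 2*r
√(W(1691) + R(-887, -1506)) = √((399 + 1691) + 2*(-1506)) = √(2090 - 3012) = √(-922) = I*√922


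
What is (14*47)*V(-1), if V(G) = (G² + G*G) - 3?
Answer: -658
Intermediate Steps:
V(G) = -3 + 2*G² (V(G) = (G² + G²) - 3 = 2*G² - 3 = -3 + 2*G²)
(14*47)*V(-1) = (14*47)*(-3 + 2*(-1)²) = 658*(-3 + 2*1) = 658*(-3 + 2) = 658*(-1) = -658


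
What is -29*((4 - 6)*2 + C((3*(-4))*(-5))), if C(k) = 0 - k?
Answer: 1856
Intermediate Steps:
C(k) = -k
-29*((4 - 6)*2 + C((3*(-4))*(-5))) = -29*((4 - 6)*2 - 3*(-4)*(-5)) = -29*(-2*2 - (-12)*(-5)) = -29*(-4 - 1*60) = -29*(-4 - 60) = -29*(-64) = 1856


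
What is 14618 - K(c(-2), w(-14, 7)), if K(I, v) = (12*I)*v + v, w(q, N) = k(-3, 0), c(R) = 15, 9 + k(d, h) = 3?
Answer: 15704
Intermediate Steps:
k(d, h) = -6 (k(d, h) = -9 + 3 = -6)
w(q, N) = -6
K(I, v) = v + 12*I*v (K(I, v) = 12*I*v + v = v + 12*I*v)
14618 - K(c(-2), w(-14, 7)) = 14618 - (-6)*(1 + 12*15) = 14618 - (-6)*(1 + 180) = 14618 - (-6)*181 = 14618 - 1*(-1086) = 14618 + 1086 = 15704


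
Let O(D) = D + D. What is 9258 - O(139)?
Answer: 8980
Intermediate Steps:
O(D) = 2*D
9258 - O(139) = 9258 - 2*139 = 9258 - 1*278 = 9258 - 278 = 8980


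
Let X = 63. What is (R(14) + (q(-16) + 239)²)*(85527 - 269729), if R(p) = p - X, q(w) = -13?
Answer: -9399275454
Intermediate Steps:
R(p) = -63 + p (R(p) = p - 1*63 = p - 63 = -63 + p)
(R(14) + (q(-16) + 239)²)*(85527 - 269729) = ((-63 + 14) + (-13 + 239)²)*(85527 - 269729) = (-49 + 226²)*(-184202) = (-49 + 51076)*(-184202) = 51027*(-184202) = -9399275454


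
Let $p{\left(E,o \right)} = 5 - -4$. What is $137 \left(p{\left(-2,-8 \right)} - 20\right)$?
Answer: $-1507$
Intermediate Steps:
$p{\left(E,o \right)} = 9$ ($p{\left(E,o \right)} = 5 + 4 = 9$)
$137 \left(p{\left(-2,-8 \right)} - 20\right) = 137 \left(9 - 20\right) = 137 \left(-11\right) = -1507$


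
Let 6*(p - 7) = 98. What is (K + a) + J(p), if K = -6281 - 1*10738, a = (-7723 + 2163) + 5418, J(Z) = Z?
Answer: -51413/3 ≈ -17138.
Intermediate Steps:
p = 70/3 (p = 7 + (⅙)*98 = 7 + 49/3 = 70/3 ≈ 23.333)
a = -142 (a = -5560 + 5418 = -142)
K = -17019 (K = -6281 - 10738 = -17019)
(K + a) + J(p) = (-17019 - 142) + 70/3 = -17161 + 70/3 = -51413/3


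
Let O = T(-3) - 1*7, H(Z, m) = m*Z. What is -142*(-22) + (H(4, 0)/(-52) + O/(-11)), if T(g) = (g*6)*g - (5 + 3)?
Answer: 34325/11 ≈ 3120.5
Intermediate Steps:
H(Z, m) = Z*m
T(g) = -8 + 6*g**2 (T(g) = (6*g)*g - 1*8 = 6*g**2 - 8 = -8 + 6*g**2)
O = 39 (O = (-8 + 6*(-3)**2) - 1*7 = (-8 + 6*9) - 7 = (-8 + 54) - 7 = 46 - 7 = 39)
-142*(-22) + (H(4, 0)/(-52) + O/(-11)) = -142*(-22) + ((4*0)/(-52) + 39/(-11)) = 3124 + (0*(-1/52) + 39*(-1/11)) = 3124 + (0 - 39/11) = 3124 - 39/11 = 34325/11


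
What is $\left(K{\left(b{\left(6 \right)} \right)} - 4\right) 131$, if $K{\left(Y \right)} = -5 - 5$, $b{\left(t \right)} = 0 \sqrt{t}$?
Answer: $-1834$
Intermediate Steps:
$b{\left(t \right)} = 0$
$K{\left(Y \right)} = -10$ ($K{\left(Y \right)} = -5 - 5 = -10$)
$\left(K{\left(b{\left(6 \right)} \right)} - 4\right) 131 = \left(-10 - 4\right) 131 = \left(-14\right) 131 = -1834$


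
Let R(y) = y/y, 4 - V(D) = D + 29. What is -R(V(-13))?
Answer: -1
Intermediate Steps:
V(D) = -25 - D (V(D) = 4 - (D + 29) = 4 - (29 + D) = 4 + (-29 - D) = -25 - D)
R(y) = 1
-R(V(-13)) = -1*1 = -1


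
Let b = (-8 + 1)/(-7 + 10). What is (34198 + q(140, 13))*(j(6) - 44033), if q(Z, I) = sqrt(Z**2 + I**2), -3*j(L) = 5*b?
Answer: -13551367876/9 - 396262*sqrt(19769)/9 ≈ -1.5119e+9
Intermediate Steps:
b = -7/3 ≈ -2.3333
j(L) = 35/9 (j(L) = -5*(-7)/(3*3) = -1/3*(-35/3) = 35/9)
q(Z, I) = sqrt(I**2 + Z**2)
(34198 + q(140, 13))*(j(6) - 44033) = (34198 + sqrt(13**2 + 140**2))*(35/9 - 44033) = (34198 + sqrt(169 + 19600))*(-396262/9) = (34198 + sqrt(19769))*(-396262/9) = -13551367876/9 - 396262*sqrt(19769)/9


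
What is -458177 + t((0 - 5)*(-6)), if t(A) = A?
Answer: -458147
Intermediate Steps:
-458177 + t((0 - 5)*(-6)) = -458177 + (0 - 5)*(-6) = -458177 - 5*(-6) = -458177 + 30 = -458147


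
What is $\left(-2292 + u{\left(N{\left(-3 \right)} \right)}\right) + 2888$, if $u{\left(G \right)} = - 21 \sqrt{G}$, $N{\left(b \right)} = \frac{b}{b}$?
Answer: $575$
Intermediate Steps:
$N{\left(b \right)} = 1$
$\left(-2292 + u{\left(N{\left(-3 \right)} \right)}\right) + 2888 = \left(-2292 - 21 \sqrt{1}\right) + 2888 = \left(-2292 - 21\right) + 2888 = -2313 + 2888 = 575$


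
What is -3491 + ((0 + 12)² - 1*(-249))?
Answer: -3098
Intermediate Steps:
-3491 + ((0 + 12)² - 1*(-249)) = -3491 + (12² + 249) = -3491 + (144 + 249) = -3491 + 393 = -3098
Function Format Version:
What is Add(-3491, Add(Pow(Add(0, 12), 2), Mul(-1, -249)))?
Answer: -3098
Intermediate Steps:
Add(-3491, Add(Pow(Add(0, 12), 2), Mul(-1, -249))) = Add(-3491, Add(Pow(12, 2), 249)) = Add(-3491, Add(144, 249)) = Add(-3491, 393) = -3098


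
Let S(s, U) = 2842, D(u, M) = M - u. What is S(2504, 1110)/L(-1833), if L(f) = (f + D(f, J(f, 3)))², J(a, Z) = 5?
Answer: 2842/25 ≈ 113.68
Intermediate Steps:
L(f) = 25 (L(f) = (f + (5 - f))² = 5² = 25)
S(2504, 1110)/L(-1833) = 2842/25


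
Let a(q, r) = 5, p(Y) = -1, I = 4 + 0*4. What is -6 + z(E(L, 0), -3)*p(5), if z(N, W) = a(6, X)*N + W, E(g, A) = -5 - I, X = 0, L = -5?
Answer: 42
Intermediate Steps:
I = 4 (I = 4 + 0 = 4)
E(g, A) = -9 (E(g, A) = -5 - 1*4 = -5 - 4 = -9)
z(N, W) = W + 5*N (z(N, W) = 5*N + W = W + 5*N)
-6 + z(E(L, 0), -3)*p(5) = -6 + (-3 + 5*(-9))*(-1) = -6 + (-3 - 45)*(-1) = -6 - 48*(-1) = -6 + 48 = 42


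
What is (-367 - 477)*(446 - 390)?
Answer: -47264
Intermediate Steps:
(-367 - 477)*(446 - 390) = -844*56 = -47264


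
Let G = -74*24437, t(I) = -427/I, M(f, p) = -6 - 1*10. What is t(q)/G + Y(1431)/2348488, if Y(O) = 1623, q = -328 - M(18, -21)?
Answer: 16333859977/23661077660688 ≈ 0.00069033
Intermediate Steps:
M(f, p) = -16 (M(f, p) = -6 - 10 = -16)
q = -312 (q = -328 - 1*(-16) = -328 + 16 = -312)
G = -1808338
t(q)/G + Y(1431)/2348488 = -427/(-312)/(-1808338) + 1623/2348488 = -427*(-1/312)*(-1/1808338) + 1623*(1/2348488) = (427/312)*(-1/1808338) + 1623/2348488 = -61/80600208 + 1623/2348488 = 16333859977/23661077660688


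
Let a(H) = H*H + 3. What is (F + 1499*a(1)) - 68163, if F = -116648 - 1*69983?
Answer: -248798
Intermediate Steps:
F = -186631 (F = -116648 - 69983 = -186631)
a(H) = 3 + H² (a(H) = H² + 3 = 3 + H²)
(F + 1499*a(1)) - 68163 = (-186631 + 1499*(3 + 1²)) - 68163 = (-186631 + 1499*(3 + 1)) - 68163 = (-186631 + 1499*4) - 68163 = (-186631 + 5996) - 68163 = -180635 - 68163 = -248798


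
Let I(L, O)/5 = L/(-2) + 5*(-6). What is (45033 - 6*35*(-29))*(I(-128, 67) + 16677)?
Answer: 861269181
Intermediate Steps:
I(L, O) = -150 - 5*L/2 (I(L, O) = 5*(L/(-2) + 5*(-6)) = 5*(L*(-½) - 30) = 5*(-L/2 - 30) = 5*(-30 - L/2) = -150 - 5*L/2)
(45033 - 6*35*(-29))*(I(-128, 67) + 16677) = (45033 - 6*35*(-29))*((-150 - 5/2*(-128)) + 16677) = (45033 - 210*(-29))*((-150 + 320) + 16677) = (45033 + 6090)*(170 + 16677) = 51123*16847 = 861269181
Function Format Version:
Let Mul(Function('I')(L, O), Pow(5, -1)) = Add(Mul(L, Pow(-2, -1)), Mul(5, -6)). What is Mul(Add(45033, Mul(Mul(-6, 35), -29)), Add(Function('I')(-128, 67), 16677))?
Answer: 861269181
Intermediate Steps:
Function('I')(L, O) = Add(-150, Mul(Rational(-5, 2), L)) (Function('I')(L, O) = Mul(5, Add(Mul(L, Pow(-2, -1)), Mul(5, -6))) = Mul(5, Add(Mul(L, Rational(-1, 2)), -30)) = Mul(5, Add(Mul(Rational(-1, 2), L), -30)) = Mul(5, Add(-30, Mul(Rational(-1, 2), L))) = Add(-150, Mul(Rational(-5, 2), L)))
Mul(Add(45033, Mul(Mul(-6, 35), -29)), Add(Function('I')(-128, 67), 16677)) = Mul(Add(45033, Mul(Mul(-6, 35), -29)), Add(Add(-150, Mul(Rational(-5, 2), -128)), 16677)) = Mul(Add(45033, Mul(-210, -29)), Add(Add(-150, 320), 16677)) = Mul(Add(45033, 6090), Add(170, 16677)) = Mul(51123, 16847) = 861269181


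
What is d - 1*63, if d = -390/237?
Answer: -5107/79 ≈ -64.646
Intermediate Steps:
d = -130/79 (d = -390*1/237 = -130/79 ≈ -1.6456)
d - 1*63 = -130/79 - 1*63 = -130/79 - 63 = -5107/79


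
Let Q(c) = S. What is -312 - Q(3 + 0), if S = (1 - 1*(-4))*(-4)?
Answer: -292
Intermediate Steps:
S = -20 (S = (1 + 4)*(-4) = 5*(-4) = -20)
Q(c) = -20
-312 - Q(3 + 0) = -312 - 1*(-20) = -312 + 20 = -292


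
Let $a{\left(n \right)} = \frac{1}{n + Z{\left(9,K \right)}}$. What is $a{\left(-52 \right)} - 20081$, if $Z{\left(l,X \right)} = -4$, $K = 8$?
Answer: $- \frac{1124537}{56} \approx -20081.0$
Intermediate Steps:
$a{\left(n \right)} = \frac{1}{-4 + n}$ ($a{\left(n \right)} = \frac{1}{n - 4} = \frac{1}{-4 + n}$)
$a{\left(-52 \right)} - 20081 = \frac{1}{-4 - 52} - 20081 = \frac{1}{-56} - 20081 = - \frac{1}{56} - 20081 = - \frac{1124537}{56}$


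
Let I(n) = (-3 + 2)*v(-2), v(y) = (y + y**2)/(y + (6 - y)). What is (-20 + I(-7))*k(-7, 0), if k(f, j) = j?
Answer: 0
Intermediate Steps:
v(y) = y/6 + y**2/6 (v(y) = (y + y**2)/6 = (y + y**2)*(1/6) = y/6 + y**2/6)
I(n) = -1/3 (I(n) = (-3 + 2)*((1/6)*(-2)*(1 - 2)) = -(-2)*(-1)/6 = -1*1/3 = -1/3)
(-20 + I(-7))*k(-7, 0) = (-20 - 1/3)*0 = -61/3*0 = 0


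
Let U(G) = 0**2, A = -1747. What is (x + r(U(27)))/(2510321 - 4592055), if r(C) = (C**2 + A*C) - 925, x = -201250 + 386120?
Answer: -183945/2081734 ≈ -0.088361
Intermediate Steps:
U(G) = 0
x = 184870
r(C) = -925 + C**2 - 1747*C (r(C) = (C**2 - 1747*C) - 925 = -925 + C**2 - 1747*C)
(x + r(U(27)))/(2510321 - 4592055) = (184870 + (-925 + 0**2 - 1747*0))/(2510321 - 4592055) = (184870 + (-925 + 0 + 0))/(-2081734) = (184870 - 925)*(-1/2081734) = 183945*(-1/2081734) = -183945/2081734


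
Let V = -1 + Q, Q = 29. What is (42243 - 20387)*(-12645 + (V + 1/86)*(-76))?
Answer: -13884614112/43 ≈ -3.2290e+8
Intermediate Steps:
V = 28 (V = -1 + 29 = 28)
(42243 - 20387)*(-12645 + (V + 1/86)*(-76)) = (42243 - 20387)*(-12645 + (28 + 1/86)*(-76)) = 21856*(-12645 + (28 + 1/86)*(-76)) = 21856*(-12645 + (2409/86)*(-76)) = 21856*(-12645 - 91542/43) = 21856*(-635277/43) = -13884614112/43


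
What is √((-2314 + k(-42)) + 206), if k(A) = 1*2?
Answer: 9*I*√26 ≈ 45.891*I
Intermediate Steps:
k(A) = 2
√((-2314 + k(-42)) + 206) = √((-2314 + 2) + 206) = √(-2312 + 206) = √(-2106) = 9*I*√26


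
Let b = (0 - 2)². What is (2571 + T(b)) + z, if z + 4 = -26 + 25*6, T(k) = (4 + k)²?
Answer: 2755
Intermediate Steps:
b = 4 (b = (-2)² = 4)
z = 120 (z = -4 + (-26 + 25*6) = -4 + (-26 + 150) = -4 + 124 = 120)
(2571 + T(b)) + z = (2571 + (4 + 4)²) + 120 = (2571 + 8²) + 120 = (2571 + 64) + 120 = 2635 + 120 = 2755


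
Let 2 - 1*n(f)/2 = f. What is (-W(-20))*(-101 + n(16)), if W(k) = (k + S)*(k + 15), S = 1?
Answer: 12255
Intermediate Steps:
n(f) = 4 - 2*f
W(k) = (1 + k)*(15 + k) (W(k) = (k + 1)*(k + 15) = (1 + k)*(15 + k))
(-W(-20))*(-101 + n(16)) = (-(15 + (-20)**2 + 16*(-20)))*(-101 + (4 - 2*16)) = (-(15 + 400 - 320))*(-101 + (4 - 32)) = (-1*95)*(-101 - 28) = -95*(-129) = 12255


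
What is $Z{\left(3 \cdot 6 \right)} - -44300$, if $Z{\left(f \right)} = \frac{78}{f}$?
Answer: $\frac{132913}{3} \approx 44304.0$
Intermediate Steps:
$Z{\left(3 \cdot 6 \right)} - -44300 = \frac{78}{3 \cdot 6} - -44300 = \frac{78}{18} + 44300 = 78 \cdot \frac{1}{18} + 44300 = \frac{13}{3} + 44300 = \frac{132913}{3}$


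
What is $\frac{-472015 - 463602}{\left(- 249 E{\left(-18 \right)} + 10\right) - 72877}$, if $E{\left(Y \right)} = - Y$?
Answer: $\frac{2141}{177} \approx 12.096$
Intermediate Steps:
$\frac{-472015 - 463602}{\left(- 249 E{\left(-18 \right)} + 10\right) - 72877} = \frac{-472015 - 463602}{\left(- 249 \left(\left(-1\right) \left(-18\right)\right) + 10\right) - 72877} = - \frac{935617}{\left(\left(-249\right) 18 + 10\right) - 72877} = - \frac{935617}{\left(-4482 + 10\right) - 72877} = - \frac{935617}{-4472 - 72877} = - \frac{935617}{-77349} = \left(-935617\right) \left(- \frac{1}{77349}\right) = \frac{2141}{177}$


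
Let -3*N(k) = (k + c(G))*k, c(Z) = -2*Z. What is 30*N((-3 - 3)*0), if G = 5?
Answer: 0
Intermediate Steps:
N(k) = -k*(-10 + k)/3 (N(k) = -(k - 2*5)*k/3 = -(k - 10)*k/3 = -(-10 + k)*k/3 = -k*(-10 + k)/3)
30*N((-3 - 3)*0) = 30*(((-3 - 3)*0)*(10 - (-3 - 3)*0)/3) = 30*((-6*0)*(10 - (-6)*0)/3) = 30*((⅓)*0*(10 - 1*0)) = 30*((⅓)*0*(10 + 0)) = 30*((⅓)*0*10) = 30*0 = 0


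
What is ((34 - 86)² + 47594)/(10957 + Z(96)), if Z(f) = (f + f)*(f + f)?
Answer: 50298/47821 ≈ 1.0518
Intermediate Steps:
Z(f) = 4*f² (Z(f) = (2*f)*(2*f) = 4*f²)
((34 - 86)² + 47594)/(10957 + Z(96)) = ((34 - 86)² + 47594)/(10957 + 4*96²) = ((-52)² + 47594)/(10957 + 4*9216) = (2704 + 47594)/(10957 + 36864) = 50298/47821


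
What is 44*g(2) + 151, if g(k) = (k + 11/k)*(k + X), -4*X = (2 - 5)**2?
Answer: 137/2 ≈ 68.500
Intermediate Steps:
X = -9/4 (X = -(2 - 5)**2/4 = -1/4*(-3)**2 = -1/4*9 = -9/4 ≈ -2.2500)
g(k) = (-9/4 + k)*(k + 11/k) (g(k) = (k + 11/k)*(k - 9/4) = (k + 11/k)*(-9/4 + k) = (-9/4 + k)*(k + 11/k))
44*g(2) + 151 = 44*(11 + 2**2 - 99/4/2 - 9/4*2) + 151 = 44*(11 + 4 - 99/4*1/2 - 9/2) + 151 = 44*(11 + 4 - 99/8 - 9/2) + 151 = 44*(-15/8) + 151 = -165/2 + 151 = 137/2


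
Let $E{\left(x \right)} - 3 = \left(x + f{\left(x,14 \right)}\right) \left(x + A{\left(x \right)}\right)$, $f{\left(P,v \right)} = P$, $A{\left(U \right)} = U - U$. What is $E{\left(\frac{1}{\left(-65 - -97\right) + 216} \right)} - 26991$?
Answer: $- \frac{829934975}{30752} \approx -26988.0$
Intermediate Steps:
$A{\left(U \right)} = 0$
$E{\left(x \right)} = 3 + 2 x^{2}$ ($E{\left(x \right)} = 3 + \left(x + x\right) \left(x + 0\right) = 3 + 2 x x = 3 + 2 x^{2}$)
$E{\left(\frac{1}{\left(-65 - -97\right) + 216} \right)} - 26991 = \left(3 + 2 \left(\frac{1}{\left(-65 - -97\right) + 216}\right)^{2}\right) - 26991 = \left(3 + 2 \left(\frac{1}{\left(-65 + 97\right) + 216}\right)^{2}\right) - 26991 = \left(3 + 2 \left(\frac{1}{32 + 216}\right)^{2}\right) - 26991 = \left(3 + 2 \left(\frac{1}{248}\right)^{2}\right) - 26991 = \left(3 + \frac{2}{61504}\right) - 26991 = \left(3 + 2 \cdot \frac{1}{61504}\right) - 26991 = \left(3 + \frac{1}{30752}\right) - 26991 = \frac{92257}{30752} - 26991 = - \frac{829934975}{30752}$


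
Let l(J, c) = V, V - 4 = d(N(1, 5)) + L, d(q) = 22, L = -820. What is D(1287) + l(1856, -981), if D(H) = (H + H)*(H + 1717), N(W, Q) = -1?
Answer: 7731502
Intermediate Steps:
V = -794 (V = 4 + (22 - 820) = 4 - 798 = -794)
D(H) = 2*H*(1717 + H) (D(H) = (2*H)*(1717 + H) = 2*H*(1717 + H))
l(J, c) = -794
D(1287) + l(1856, -981) = 2*1287*(1717 + 1287) - 794 = 2*1287*3004 - 794 = 7732296 - 794 = 7731502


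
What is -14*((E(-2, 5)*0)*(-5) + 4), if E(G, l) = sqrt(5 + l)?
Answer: -56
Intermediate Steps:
-14*((E(-2, 5)*0)*(-5) + 4) = -14*((sqrt(5 + 5)*0)*(-5) + 4) = -14*((sqrt(10)*0)*(-5) + 4) = -14*(0*(-5) + 4) = -14*(0 + 4) = -14*4 = -56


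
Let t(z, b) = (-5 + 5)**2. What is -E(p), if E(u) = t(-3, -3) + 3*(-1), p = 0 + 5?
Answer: 3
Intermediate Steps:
t(z, b) = 0 (t(z, b) = 0**2 = 0)
p = 5
E(u) = -3 (E(u) = 0 + 3*(-1) = 0 - 3 = -3)
-E(p) = -1*(-3) = 3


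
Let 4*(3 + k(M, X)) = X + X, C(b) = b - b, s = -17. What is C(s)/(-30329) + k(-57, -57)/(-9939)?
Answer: 21/6626 ≈ 0.0031693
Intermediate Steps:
C(b) = 0
k(M, X) = -3 + X/2 (k(M, X) = -3 + (X + X)/4 = -3 + (2*X)/4 = -3 + X/2)
C(s)/(-30329) + k(-57, -57)/(-9939) = 0/(-30329) + (-3 + (½)*(-57))/(-9939) = 0*(-1/30329) + (-3 - 57/2)*(-1/9939) = 0 - 63/2*(-1/9939) = 0 + 21/6626 = 21/6626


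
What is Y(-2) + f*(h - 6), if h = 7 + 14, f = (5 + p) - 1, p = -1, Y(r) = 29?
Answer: 74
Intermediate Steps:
f = 3 (f = (5 - 1) - 1 = 4 - 1 = 3)
h = 21
Y(-2) + f*(h - 6) = 29 + 3*(21 - 6) = 29 + 3*15 = 29 + 45 = 74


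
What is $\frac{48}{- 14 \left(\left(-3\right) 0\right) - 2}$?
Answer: $-24$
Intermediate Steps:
$\frac{48}{- 14 \left(\left(-3\right) 0\right) - 2} = \frac{48}{\left(-14\right) 0 - 2} = \frac{48}{0 - 2} = \frac{48}{-2} = 48 \left(- \frac{1}{2}\right) = -24$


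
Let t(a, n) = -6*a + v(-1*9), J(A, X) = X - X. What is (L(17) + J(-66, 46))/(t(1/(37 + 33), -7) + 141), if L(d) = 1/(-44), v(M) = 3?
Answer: -35/221628 ≈ -0.00015792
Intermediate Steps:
J(A, X) = 0
t(a, n) = 3 - 6*a (t(a, n) = -6*a + 3 = 3 - 6*a)
L(d) = -1/44
(L(17) + J(-66, 46))/(t(1/(37 + 33), -7) + 141) = (-1/44 + 0)/((3 - 6/(37 + 33)) + 141) = -1/(44*((3 - 6/70) + 141)) = -1/(44*((3 - 6*1/70) + 141)) = -1/(44*((3 - 3/35) + 141)) = -1/(44*(102/35 + 141)) = -1/(44*5037/35) = -1/44*35/5037 = -35/221628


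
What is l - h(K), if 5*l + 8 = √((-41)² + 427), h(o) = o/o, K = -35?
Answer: -13/5 + 2*√527/5 ≈ 6.5826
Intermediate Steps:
h(o) = 1
l = -8/5 + 2*√527/5 (l = -8/5 + √((-41)² + 427)/5 = -8/5 + √(1681 + 427)/5 = -8/5 + √2108/5 = -8/5 + (2*√527)/5 = -8/5 + 2*√527/5 ≈ 7.5826)
l - h(K) = (-8/5 + 2*√527/5) - 1*1 = (-8/5 + 2*√527/5) - 1 = -13/5 + 2*√527/5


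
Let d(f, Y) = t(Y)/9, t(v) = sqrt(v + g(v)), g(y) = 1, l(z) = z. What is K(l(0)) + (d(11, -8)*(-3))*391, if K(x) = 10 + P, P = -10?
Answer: -391*I*sqrt(7)/3 ≈ -344.83*I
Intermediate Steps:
t(v) = sqrt(1 + v) (t(v) = sqrt(v + 1) = sqrt(1 + v))
d(f, Y) = sqrt(1 + Y)/9
K(x) = 0 (K(x) = 10 - 10 = 0)
K(l(0)) + (d(11, -8)*(-3))*391 = 0 + ((sqrt(1 - 8)/9)*(-3))*391 = 0 + ((sqrt(-7)/9)*(-3))*391 = 0 + (((I*sqrt(7))/9)*(-3))*391 = 0 + ((I*sqrt(7)/9)*(-3))*391 = 0 - I*sqrt(7)/3*391 = 0 - 391*I*sqrt(7)/3 = -391*I*sqrt(7)/3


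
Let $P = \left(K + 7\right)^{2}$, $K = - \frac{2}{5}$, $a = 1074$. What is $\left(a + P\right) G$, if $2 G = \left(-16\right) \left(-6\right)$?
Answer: $\frac{1341072}{25} \approx 53643.0$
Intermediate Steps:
$K = - \frac{2}{5}$ ($K = \left(-2\right) \frac{1}{5} = - \frac{2}{5} \approx -0.4$)
$G = 48$ ($G = \frac{\left(-16\right) \left(-6\right)}{2} = \frac{1}{2} \cdot 96 = 48$)
$P = \frac{1089}{25}$ ($P = \left(- \frac{2}{5} + 7\right)^{2} = \left(\frac{33}{5}\right)^{2} = \frac{1089}{25} \approx 43.56$)
$\left(a + P\right) G = \left(1074 + \frac{1089}{25}\right) 48 = \frac{27939}{25} \cdot 48 = \frac{1341072}{25}$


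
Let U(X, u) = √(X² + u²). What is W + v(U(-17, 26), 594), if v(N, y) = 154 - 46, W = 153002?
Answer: 153110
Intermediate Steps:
v(N, y) = 108
W + v(U(-17, 26), 594) = 153002 + 108 = 153110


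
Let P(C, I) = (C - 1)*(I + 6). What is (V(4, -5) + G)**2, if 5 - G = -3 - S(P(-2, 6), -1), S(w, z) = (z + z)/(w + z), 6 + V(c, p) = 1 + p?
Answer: 5184/1369 ≈ 3.7867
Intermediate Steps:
V(c, p) = -5 + p (V(c, p) = -6 + (1 + p) = -5 + p)
P(C, I) = (-1 + C)*(6 + I)
S(w, z) = 2*z/(w + z) (S(w, z) = (2*z)/(w + z) = 2*z/(w + z))
G = 298/37 (G = 5 - (-3 - 2*(-1)/((-6 - 1*6 + 6*(-2) - 2*6) - 1)) = 5 - (-3 - 2*(-1)/((-6 - 6 - 12 - 12) - 1)) = 5 - (-3 - 2*(-1)/(-36 - 1)) = 5 - (-3 - 2*(-1)/(-37)) = 5 - (-3 - 2*(-1)*(-1)/37) = 5 - (-3 - 1*2/37) = 5 - (-3 - 2/37) = 5 - 1*(-113/37) = 5 + 113/37 = 298/37 ≈ 8.0540)
(V(4, -5) + G)**2 = ((-5 - 5) + 298/37)**2 = (-10 + 298/37)**2 = (-72/37)**2 = 5184/1369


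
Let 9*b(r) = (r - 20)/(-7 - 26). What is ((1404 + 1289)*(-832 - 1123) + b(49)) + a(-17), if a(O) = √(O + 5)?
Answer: -1563650084/297 + 2*I*√3 ≈ -5.2648e+6 + 3.4641*I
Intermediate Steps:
a(O) = √(5 + O)
b(r) = 20/297 - r/297 (b(r) = ((r - 20)/(-7 - 26))/9 = ((-20 + r)/(-33))/9 = ((-20 + r)*(-1/33))/9 = (20/33 - r/33)/9 = 20/297 - r/297)
((1404 + 1289)*(-832 - 1123) + b(49)) + a(-17) = ((1404 + 1289)*(-832 - 1123) + (20/297 - 1/297*49)) + √(5 - 17) = (2693*(-1955) + (20/297 - 49/297)) + √(-12) = (-5264815 - 29/297) + 2*I*√3 = -1563650084/297 + 2*I*√3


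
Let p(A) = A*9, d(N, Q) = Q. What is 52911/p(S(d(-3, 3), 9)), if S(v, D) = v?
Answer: 5879/3 ≈ 1959.7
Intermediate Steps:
p(A) = 9*A
52911/p(S(d(-3, 3), 9)) = 52911/((9*3)) = 52911/27 = 52911*(1/27) = 5879/3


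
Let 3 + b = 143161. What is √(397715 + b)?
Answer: 3*√60097 ≈ 735.44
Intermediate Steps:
b = 143158 (b = -3 + 143161 = 143158)
√(397715 + b) = √(397715 + 143158) = √540873 = 3*√60097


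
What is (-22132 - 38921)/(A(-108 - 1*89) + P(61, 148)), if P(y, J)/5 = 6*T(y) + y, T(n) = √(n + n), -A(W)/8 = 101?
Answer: 653397/3047 + 38970*√122/3047 ≈ 355.71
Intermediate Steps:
A(W) = -808 (A(W) = -8*101 = -808)
T(n) = √2*√n (T(n) = √(2*n) = √2*√n)
P(y, J) = 5*y + 30*√2*√y (P(y, J) = 5*(6*(√2*√y) + y) = 5*(6*√2*√y + y) = 5*(y + 6*√2*√y) = 5*y + 30*√2*√y)
(-22132 - 38921)/(A(-108 - 1*89) + P(61, 148)) = (-22132 - 38921)/(-808 + (5*61 + 30*√2*√61)) = -61053/(-808 + (305 + 30*√122)) = -61053/(-503 + 30*√122)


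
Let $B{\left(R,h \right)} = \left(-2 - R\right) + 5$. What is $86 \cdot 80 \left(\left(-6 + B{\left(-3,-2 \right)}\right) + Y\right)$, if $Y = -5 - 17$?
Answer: $-151360$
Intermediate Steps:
$B{\left(R,h \right)} = 3 - R$
$Y = -22$ ($Y = -5 - 17 = -22$)
$86 \cdot 80 \left(\left(-6 + B{\left(-3,-2 \right)}\right) + Y\right) = 86 \cdot 80 \left(\left(-6 + \left(3 - -3\right)\right) - 22\right) = 6880 \left(\left(-6 + \left(3 + 3\right)\right) - 22\right) = 6880 \left(\left(-6 + 6\right) - 22\right) = 6880 \left(0 - 22\right) = 6880 \left(-22\right) = -151360$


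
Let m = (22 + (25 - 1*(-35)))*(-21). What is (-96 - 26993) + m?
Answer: -28811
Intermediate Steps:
m = -1722 (m = (22 + (25 + 35))*(-21) = (22 + 60)*(-21) = 82*(-21) = -1722)
(-96 - 26993) + m = (-96 - 26993) - 1722 = -27089 - 1722 = -28811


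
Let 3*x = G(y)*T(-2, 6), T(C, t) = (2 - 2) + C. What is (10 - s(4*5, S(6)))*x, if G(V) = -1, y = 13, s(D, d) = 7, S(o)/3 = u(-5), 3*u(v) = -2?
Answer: 2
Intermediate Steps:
u(v) = -⅔ (u(v) = (⅓)*(-2) = -⅔)
S(o) = -2 (S(o) = 3*(-⅔) = -2)
T(C, t) = C (T(C, t) = 0 + C = C)
x = ⅔ (x = (-1*(-2))/3 = (⅓)*2 = ⅔ ≈ 0.66667)
(10 - s(4*5, S(6)))*x = (10 - 1*7)*(⅔) = (10 - 7)*(⅔) = 3*(⅔) = 2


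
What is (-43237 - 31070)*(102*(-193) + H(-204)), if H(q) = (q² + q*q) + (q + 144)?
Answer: -4717454202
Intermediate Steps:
H(q) = 144 + q + 2*q² (H(q) = (q² + q²) + (144 + q) = 2*q² + (144 + q) = 144 + q + 2*q²)
(-43237 - 31070)*(102*(-193) + H(-204)) = (-43237 - 31070)*(102*(-193) + (144 - 204 + 2*(-204)²)) = -74307*(-19686 + (144 - 204 + 2*41616)) = -74307*(-19686 + (144 - 204 + 83232)) = -74307*(-19686 + 83172) = -74307*63486 = -4717454202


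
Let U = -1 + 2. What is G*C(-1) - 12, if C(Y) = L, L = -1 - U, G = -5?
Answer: -2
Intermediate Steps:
U = 1
L = -2 (L = -1 - 1*1 = -1 - 1 = -2)
C(Y) = -2
G*C(-1) - 12 = -5*(-2) - 12 = 10 - 12 = -2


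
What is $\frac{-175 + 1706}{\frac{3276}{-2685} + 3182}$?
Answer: $\frac{1370245}{2846798} \approx 0.48133$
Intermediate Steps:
$\frac{-175 + 1706}{\frac{3276}{-2685} + 3182} = \frac{1531}{3276 \left(- \frac{1}{2685}\right) + 3182} = \frac{1531}{- \frac{1092}{895} + 3182} = \frac{1531}{\frac{2846798}{895}} = 1531 \cdot \frac{895}{2846798} = \frac{1370245}{2846798}$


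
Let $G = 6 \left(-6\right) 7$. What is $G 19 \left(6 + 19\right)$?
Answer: $-119700$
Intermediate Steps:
$G = -252$ ($G = \left(-36\right) 7 = -252$)
$G 19 \left(6 + 19\right) = - 252 \cdot 19 \left(6 + 19\right) = - 252 \cdot 19 \cdot 25 = \left(-252\right) 475 = -119700$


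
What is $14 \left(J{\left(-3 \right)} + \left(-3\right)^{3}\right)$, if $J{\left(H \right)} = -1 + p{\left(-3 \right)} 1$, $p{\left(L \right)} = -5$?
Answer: $-462$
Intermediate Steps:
$J{\left(H \right)} = -6$ ($J{\left(H \right)} = -1 - 5 = -6$)
$14 \left(J{\left(-3 \right)} + \left(-3\right)^{3}\right) = 14 \left(-6 + \left(-3\right)^{3}\right) = 14 \left(-6 - 27\right) = 14 \left(-33\right) = -462$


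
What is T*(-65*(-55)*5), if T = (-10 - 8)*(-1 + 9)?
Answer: -2574000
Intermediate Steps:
T = -144 (T = -18*8 = -144)
T*(-65*(-55)*5) = -144*(-65*(-55))*5 = -514800*5 = -144*17875 = -2574000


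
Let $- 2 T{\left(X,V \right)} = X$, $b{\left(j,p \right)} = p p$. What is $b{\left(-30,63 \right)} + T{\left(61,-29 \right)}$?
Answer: $\frac{7877}{2} \approx 3938.5$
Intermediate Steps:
$b{\left(j,p \right)} = p^{2}$
$T{\left(X,V \right)} = - \frac{X}{2}$
$b{\left(-30,63 \right)} + T{\left(61,-29 \right)} = 63^{2} - \frac{61}{2} = 3969 - \frac{61}{2} = \frac{7877}{2}$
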